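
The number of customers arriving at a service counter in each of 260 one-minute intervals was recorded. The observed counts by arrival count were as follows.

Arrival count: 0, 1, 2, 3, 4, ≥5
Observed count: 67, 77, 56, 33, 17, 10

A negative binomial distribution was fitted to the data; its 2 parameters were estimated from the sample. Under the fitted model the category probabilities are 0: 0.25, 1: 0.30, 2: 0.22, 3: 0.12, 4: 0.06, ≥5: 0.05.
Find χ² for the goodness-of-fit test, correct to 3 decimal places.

1.021

Expected counts E_i = n·p_i: 260×0.25 = 65, 260×0.30 = 78, 260×0.22 = 57.2, 260×0.12 = 31.2, 260×0.06 = 15.6, 260×0.05 = 13.
χ² = (67−65)²/65 + (77−78)²/78 + (56−57.2)²/57.2 + (33−31.2)²/31.2 + (17−15.6)²/15.6 + (10−13)²/13
   = 0.0615 + 0.0128 + 0.0252 + 0.1038 + 0.1256 + 0.6923
Sum = 1.021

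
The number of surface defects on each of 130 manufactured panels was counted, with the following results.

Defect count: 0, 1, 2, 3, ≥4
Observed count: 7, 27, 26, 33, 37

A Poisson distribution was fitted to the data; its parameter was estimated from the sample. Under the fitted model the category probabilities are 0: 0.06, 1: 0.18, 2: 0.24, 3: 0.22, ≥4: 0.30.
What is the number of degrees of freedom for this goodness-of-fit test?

There are k = 5 categories and 1 parameter estimated from the data, so df = 5 − 1 − 1 = 3.

3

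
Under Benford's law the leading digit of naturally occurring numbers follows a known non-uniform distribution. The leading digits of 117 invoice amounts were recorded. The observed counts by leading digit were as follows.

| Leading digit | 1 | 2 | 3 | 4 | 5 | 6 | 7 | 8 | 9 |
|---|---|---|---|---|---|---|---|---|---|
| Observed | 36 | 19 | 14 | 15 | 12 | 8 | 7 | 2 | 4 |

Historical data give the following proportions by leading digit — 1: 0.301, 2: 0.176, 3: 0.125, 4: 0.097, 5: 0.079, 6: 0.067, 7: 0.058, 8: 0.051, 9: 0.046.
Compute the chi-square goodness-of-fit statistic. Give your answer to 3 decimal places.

5.166

Expected counts E_i = n·p_i: 117×0.301 = 35.217, 117×0.176 = 20.592, 117×0.125 = 14.625, 117×0.097 = 11.349, 117×0.079 = 9.243, 117×0.067 = 7.839, 117×0.058 = 6.786, 117×0.051 = 5.967, 117×0.046 = 5.382.
χ² = (36−35.217)²/35.217 + (19−20.592)²/20.592 + (14−14.625)²/14.625 + (15−11.349)²/11.349 + (12−9.243)²/9.243 + (8−7.839)²/7.839 + (7−6.786)²/6.786 + (2−5.967)²/5.967 + (4−5.382)²/5.382
   = 0.0174 + 0.1231 + 0.0267 + 1.1745 + 0.8224 + 0.0033 + 0.0067 + 2.6374 + 0.3549
Sum = 5.166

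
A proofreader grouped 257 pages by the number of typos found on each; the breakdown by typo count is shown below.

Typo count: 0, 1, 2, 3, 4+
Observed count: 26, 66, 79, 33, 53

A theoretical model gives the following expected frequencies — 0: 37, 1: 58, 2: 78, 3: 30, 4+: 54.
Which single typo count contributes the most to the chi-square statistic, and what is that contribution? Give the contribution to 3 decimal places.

0, 3.270

χ² = (26−37)²/37 + (66−58)²/58 + (79−78)²/78 + (33−30)²/30 + (53−54)²/54
   = 3.2703 + 1.1034 + 0.0128 + 0.3000 + 0.0185
The largest term is for 0: 3.270.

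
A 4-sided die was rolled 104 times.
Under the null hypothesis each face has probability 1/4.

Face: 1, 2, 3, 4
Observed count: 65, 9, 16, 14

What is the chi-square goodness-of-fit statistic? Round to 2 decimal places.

Under H₀ each category has probability 1/4, so each expected count is 104/4 = 26.
χ² = (65−26)²/26 + (9−26)²/26 + (16−26)²/26 + (14−26)²/26
   = 58.500 + 11.115 + 3.846 + 5.538
Sum = 79.00

79.00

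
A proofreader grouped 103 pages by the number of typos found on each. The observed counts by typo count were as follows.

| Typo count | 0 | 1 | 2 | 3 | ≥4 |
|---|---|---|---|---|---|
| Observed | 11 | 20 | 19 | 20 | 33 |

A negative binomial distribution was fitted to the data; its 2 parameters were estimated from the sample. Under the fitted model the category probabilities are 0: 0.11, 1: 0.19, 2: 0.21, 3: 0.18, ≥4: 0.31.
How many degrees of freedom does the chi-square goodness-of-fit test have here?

There are k = 5 categories and 2 parameters estimated from the data, so df = 5 − 1 − 2 = 2.

2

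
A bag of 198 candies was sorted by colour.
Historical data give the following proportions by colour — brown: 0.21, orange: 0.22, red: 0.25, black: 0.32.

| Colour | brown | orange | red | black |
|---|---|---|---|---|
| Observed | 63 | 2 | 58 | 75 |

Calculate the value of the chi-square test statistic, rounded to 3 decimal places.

Expected counts E_i = n·p_i: 198×0.21 = 41.58, 198×0.22 = 43.56, 198×0.25 = 49.5, 198×0.32 = 63.36.
brown: (63 − 41.58)²/41.58 = 458.8164/41.58 = 11.0345
orange: (2 − 43.56)²/43.56 = 1727.2336/43.56 = 39.6518
red: (58 − 49.5)²/49.5 = 72.25/49.5 = 1.4596
black: (75 − 63.36)²/63.36 = 135.4896/63.36 = 2.1384
Sum = 54.284

54.284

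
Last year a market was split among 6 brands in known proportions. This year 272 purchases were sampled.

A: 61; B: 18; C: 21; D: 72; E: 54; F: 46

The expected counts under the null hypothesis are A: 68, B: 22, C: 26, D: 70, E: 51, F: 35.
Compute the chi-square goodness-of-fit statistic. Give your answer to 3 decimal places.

χ² = (61−68)²/68 + (18−22)²/22 + (21−26)²/26 + (72−70)²/70 + (54−51)²/51 + (46−35)²/35
   = 0.7206 + 0.7273 + 0.9615 + 0.0571 + 0.1765 + 3.4571
Sum = 6.100

6.100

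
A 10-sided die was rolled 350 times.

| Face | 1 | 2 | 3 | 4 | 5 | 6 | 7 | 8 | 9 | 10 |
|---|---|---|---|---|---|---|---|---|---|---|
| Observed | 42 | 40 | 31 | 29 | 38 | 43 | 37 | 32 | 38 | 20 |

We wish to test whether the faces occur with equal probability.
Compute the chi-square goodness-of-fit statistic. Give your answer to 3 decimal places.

12.743

Expected count for each of the 10 categories: 350/10 = 35.
1: (42 − 35)²/35 = 49/35 = 1.4000
2: (40 − 35)²/35 = 25/35 = 0.7143
3: (31 − 35)²/35 = 16/35 = 0.4571
4: (29 − 35)²/35 = 36/35 = 1.0286
5: (38 − 35)²/35 = 9/35 = 0.2571
6: (43 − 35)²/35 = 64/35 = 1.8286
7: (37 − 35)²/35 = 4/35 = 0.1143
8: (32 − 35)²/35 = 9/35 = 0.2571
9: (38 − 35)²/35 = 9/35 = 0.2571
10: (20 − 35)²/35 = 225/35 = 6.4286
Sum = 12.743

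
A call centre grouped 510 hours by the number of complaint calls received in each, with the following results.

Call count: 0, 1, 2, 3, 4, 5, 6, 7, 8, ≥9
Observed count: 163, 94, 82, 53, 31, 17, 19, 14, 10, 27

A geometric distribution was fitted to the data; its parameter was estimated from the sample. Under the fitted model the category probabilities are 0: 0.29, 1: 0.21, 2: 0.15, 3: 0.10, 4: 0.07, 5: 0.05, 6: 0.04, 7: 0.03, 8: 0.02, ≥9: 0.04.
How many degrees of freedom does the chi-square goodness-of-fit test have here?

8

There are k = 10 categories and 1 parameter estimated from the data, so df = 10 − 1 − 1 = 8.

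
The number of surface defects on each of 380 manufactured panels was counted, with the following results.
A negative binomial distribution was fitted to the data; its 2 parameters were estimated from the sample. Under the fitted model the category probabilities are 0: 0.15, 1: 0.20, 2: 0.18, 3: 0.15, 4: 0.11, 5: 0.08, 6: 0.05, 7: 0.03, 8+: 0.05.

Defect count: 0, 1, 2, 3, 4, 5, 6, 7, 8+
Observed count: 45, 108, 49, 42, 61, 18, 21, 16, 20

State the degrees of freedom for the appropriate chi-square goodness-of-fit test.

There are k = 9 categories and 2 parameters estimated from the data, so df = 9 − 1 − 2 = 6.

6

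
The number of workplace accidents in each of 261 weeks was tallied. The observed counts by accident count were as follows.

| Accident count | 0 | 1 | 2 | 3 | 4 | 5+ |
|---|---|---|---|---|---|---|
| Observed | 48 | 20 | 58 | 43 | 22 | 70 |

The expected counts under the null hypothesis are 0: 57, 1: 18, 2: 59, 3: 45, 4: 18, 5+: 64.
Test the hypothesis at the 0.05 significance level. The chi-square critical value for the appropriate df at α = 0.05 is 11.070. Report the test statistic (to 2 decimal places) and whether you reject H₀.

3.20; do not reject

0: (48 − 57)²/57 = 81/57 = 1.421
1: (20 − 18)²/18 = 4/18 = 0.222
2: (58 − 59)²/59 = 1/59 = 0.017
3: (43 − 45)²/45 = 4/45 = 0.089
4: (22 − 18)²/18 = 16/18 = 0.889
5+: (70 − 64)²/64 = 36/64 = 0.563
Sum = 3.20
df = 5. Since 3.20 < 11.070, we do not reject H₀.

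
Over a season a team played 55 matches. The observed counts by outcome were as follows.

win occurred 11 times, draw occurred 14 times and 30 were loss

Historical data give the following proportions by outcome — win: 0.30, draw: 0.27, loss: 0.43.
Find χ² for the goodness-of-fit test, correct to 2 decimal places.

Expected counts E_i = n·p_i: 55×0.30 = 16.5, 55×0.27 = 14.85, 55×0.43 = 23.65.
χ² = (11−16.5)²/16.5 + (14−14.85)²/14.85 + (30−23.65)²/23.65
   = 1.833 + 0.049 + 1.705
Sum = 3.59

3.59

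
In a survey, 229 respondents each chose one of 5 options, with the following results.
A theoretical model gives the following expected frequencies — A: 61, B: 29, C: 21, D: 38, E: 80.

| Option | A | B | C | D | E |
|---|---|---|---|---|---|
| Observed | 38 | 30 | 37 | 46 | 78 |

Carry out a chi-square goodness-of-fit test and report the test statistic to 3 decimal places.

A: (38 − 61)²/61 = 529/61 = 8.6721
B: (30 − 29)²/29 = 1/29 = 0.0345
C: (37 − 21)²/21 = 256/21 = 12.1905
D: (46 − 38)²/38 = 64/38 = 1.6842
E: (78 − 80)²/80 = 4/80 = 0.0500
Sum = 22.631

22.631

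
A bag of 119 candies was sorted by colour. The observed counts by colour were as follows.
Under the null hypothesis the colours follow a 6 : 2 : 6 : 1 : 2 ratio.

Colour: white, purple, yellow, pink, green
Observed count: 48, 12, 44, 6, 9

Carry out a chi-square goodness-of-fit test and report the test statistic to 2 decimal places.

3.17

Ratio total = 17. Expected counts: 119×6/17 = 42, 119×2/17 = 14, 119×6/17 = 42, 119×1/17 = 7, 119×2/17 = 14.
cat         O        E   (O−E)²/E
white      48       42      0.857
purple     12       14      0.286
yellow     44       42      0.095
pink        6        7      0.143
green       9       14      1.786
Sum = 3.17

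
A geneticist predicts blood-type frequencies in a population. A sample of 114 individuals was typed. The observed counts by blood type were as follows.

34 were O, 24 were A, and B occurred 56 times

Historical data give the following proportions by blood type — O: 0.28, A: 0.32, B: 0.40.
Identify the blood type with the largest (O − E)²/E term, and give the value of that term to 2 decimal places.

A, 4.27

Expected counts E_i = n·p_i: 114×0.28 = 31.92, 114×0.32 = 36.48, 114×0.40 = 45.6.
O: (34 − 31.92)²/31.92 = 4.3264/31.92 = 0.136
A: (24 − 36.48)²/36.48 = 155.7504/36.48 = 4.269
B: (56 − 45.6)²/45.6 = 108.16/45.6 = 2.372
The largest term is for A: 4.27.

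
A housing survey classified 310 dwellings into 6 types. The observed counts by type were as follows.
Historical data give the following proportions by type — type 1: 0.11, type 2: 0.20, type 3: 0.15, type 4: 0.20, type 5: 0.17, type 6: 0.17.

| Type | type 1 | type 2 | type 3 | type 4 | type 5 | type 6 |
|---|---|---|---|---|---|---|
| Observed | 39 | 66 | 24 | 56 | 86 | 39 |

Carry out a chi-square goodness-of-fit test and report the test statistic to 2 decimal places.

37.03

Expected counts E_i = n·p_i: 310×0.11 = 34.1, 310×0.20 = 62, 310×0.15 = 46.5, 310×0.20 = 62, 310×0.17 = 52.7, 310×0.17 = 52.7.
χ² = (39−34.1)²/34.1 + (66−62)²/62 + (24−46.5)²/46.5 + (56−62)²/62 + (86−52.7)²/52.7 + (39−52.7)²/52.7
   = 0.704 + 0.258 + 10.887 + 0.581 + 21.042 + 3.561
Sum = 37.03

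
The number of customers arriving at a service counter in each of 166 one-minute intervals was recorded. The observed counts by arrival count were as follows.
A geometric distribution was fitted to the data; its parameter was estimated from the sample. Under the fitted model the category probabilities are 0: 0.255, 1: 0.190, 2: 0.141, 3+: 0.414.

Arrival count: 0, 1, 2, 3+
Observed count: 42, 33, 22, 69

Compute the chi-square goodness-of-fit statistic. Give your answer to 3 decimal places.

Expected counts E_i = n·p_i: 166×0.255 = 42.33, 166×0.190 = 31.54, 166×0.141 = 23.406, 166×0.414 = 68.724.
χ² = (42−42.33)²/42.33 + (33−31.54)²/31.54 + (22−23.406)²/23.406 + (69−68.724)²/68.724
   = 0.0026 + 0.0676 + 0.0845 + 0.0011
Sum = 0.156

0.156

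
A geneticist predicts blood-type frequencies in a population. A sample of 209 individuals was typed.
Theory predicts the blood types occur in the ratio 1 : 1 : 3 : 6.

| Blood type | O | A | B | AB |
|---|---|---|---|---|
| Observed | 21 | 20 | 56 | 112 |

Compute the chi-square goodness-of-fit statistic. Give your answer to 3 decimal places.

Ratio total = 11. Expected counts: 209×1/11 = 19, 209×1/11 = 19, 209×3/11 = 57, 209×6/11 = 114.
O: (21 − 19)²/19 = 4/19 = 0.2105
A: (20 − 19)²/19 = 1/19 = 0.0526
B: (56 − 57)²/57 = 1/57 = 0.0175
AB: (112 − 114)²/114 = 4/114 = 0.0351
Sum = 0.316

0.316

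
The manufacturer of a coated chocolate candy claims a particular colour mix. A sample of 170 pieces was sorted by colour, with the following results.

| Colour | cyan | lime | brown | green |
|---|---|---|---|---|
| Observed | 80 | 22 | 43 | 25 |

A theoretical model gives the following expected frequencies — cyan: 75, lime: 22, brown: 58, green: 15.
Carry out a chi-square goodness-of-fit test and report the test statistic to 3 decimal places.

χ² = (80−75)²/75 + (22−22)²/22 + (43−58)²/58 + (25−15)²/15
   = 0.3333 + 0.0000 + 3.8793 + 6.6667
Sum = 10.879

10.879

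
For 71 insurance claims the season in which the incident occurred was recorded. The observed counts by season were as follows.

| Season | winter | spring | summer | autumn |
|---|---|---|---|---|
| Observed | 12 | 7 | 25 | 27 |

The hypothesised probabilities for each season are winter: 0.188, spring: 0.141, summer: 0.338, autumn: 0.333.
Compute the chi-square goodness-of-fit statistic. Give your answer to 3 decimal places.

1.560

Expected counts E_i = n·p_i: 71×0.188 = 13.348, 71×0.141 = 10.011, 71×0.338 = 23.998, 71×0.333 = 23.643.
winter: (12 − 13.348)²/13.348 = 1.817104/13.348 = 0.1361
spring: (7 − 10.011)²/10.011 = 9.066121/10.011 = 0.9056
summer: (25 − 23.998)²/23.998 = 1.004004/23.998 = 0.0418
autumn: (27 − 23.643)²/23.643 = 11.269449/23.643 = 0.4767
Sum = 1.560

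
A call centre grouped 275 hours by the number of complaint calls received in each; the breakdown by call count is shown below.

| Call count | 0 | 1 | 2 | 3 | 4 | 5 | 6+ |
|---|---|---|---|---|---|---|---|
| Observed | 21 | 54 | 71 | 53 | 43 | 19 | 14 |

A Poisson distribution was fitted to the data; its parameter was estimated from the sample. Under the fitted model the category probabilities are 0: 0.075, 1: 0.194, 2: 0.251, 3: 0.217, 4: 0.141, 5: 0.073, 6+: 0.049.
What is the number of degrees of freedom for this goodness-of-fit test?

There are k = 7 categories and 1 parameter estimated from the data, so df = 7 − 1 − 1 = 5.

5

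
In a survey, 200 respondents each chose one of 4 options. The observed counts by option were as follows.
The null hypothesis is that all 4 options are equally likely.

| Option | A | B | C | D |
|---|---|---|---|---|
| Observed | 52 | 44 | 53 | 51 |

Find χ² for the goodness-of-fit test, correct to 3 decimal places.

Under H₀ each category has probability 1/4, so each expected count is 200/4 = 50.
χ² = (52−50)²/50 + (44−50)²/50 + (53−50)²/50 + (51−50)²/50
   = 0.0800 + 0.7200 + 0.1800 + 0.0200
Sum = 1.000

1.000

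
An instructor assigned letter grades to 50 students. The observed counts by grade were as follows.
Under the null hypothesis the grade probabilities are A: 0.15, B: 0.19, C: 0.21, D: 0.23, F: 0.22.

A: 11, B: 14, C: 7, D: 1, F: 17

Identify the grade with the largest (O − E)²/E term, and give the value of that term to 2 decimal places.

D, 9.59

Expected counts E_i = n·p_i: 50×0.15 = 7.5, 50×0.19 = 9.5, 50×0.21 = 10.5, 50×0.23 = 11.5, 50×0.22 = 11.
A: (11 − 7.5)²/7.5 = 12.25/7.5 = 1.633
B: (14 − 9.5)²/9.5 = 20.25/9.5 = 2.132
C: (7 − 10.5)²/10.5 = 12.25/10.5 = 1.167
D: (1 − 11.5)²/11.5 = 110.25/11.5 = 9.587
F: (17 − 11)²/11 = 36/11 = 3.273
The largest term is for D: 9.59.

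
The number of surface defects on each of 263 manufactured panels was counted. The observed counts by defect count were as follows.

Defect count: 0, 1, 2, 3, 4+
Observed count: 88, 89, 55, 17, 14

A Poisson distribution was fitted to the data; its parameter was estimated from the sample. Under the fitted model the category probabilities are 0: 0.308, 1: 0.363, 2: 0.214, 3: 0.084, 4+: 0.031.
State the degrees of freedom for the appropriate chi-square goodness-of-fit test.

There are k = 5 categories and 1 parameter estimated from the data, so df = 5 − 1 − 1 = 3.

3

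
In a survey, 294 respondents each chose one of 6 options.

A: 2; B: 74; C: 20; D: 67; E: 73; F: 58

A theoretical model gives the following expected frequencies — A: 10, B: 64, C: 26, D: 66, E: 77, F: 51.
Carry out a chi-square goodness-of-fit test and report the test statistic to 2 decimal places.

cat         O        E   (O−E)²/E
A           2       10      6.400
B          74       64      1.563
C          20       26      1.385
D          67       66      0.015
E          73       77      0.208
F          58       51      0.961
Sum = 10.53

10.53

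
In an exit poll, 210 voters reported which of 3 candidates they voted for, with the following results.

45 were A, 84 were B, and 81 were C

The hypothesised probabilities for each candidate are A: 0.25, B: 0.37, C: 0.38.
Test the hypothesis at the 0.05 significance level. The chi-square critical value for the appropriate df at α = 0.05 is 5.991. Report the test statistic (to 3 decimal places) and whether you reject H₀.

Expected counts E_i = n·p_i: 210×0.25 = 52.5, 210×0.37 = 77.7, 210×0.38 = 79.8.
χ² = (45−52.5)²/52.5 + (84−77.7)²/77.7 + (81−79.8)²/79.8
   = 1.0714 + 0.5108 + 0.0180
Sum = 1.600
df = 2. Since 1.600 < 5.991, we do not reject H₀.

1.600; do not reject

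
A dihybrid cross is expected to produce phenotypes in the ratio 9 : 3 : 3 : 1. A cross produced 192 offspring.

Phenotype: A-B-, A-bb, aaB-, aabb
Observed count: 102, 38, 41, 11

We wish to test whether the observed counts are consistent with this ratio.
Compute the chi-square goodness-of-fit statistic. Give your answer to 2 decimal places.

1.22

Ratio total = 16. Expected counts: 192×9/16 = 108, 192×3/16 = 36, 192×3/16 = 36, 192×1/16 = 12.
A-B-: (102 − 108)²/108 = 36/108 = 0.333
A-bb: (38 − 36)²/36 = 4/36 = 0.111
aaB-: (41 − 36)²/36 = 25/36 = 0.694
aabb: (11 − 12)²/12 = 1/12 = 0.083
Sum = 1.22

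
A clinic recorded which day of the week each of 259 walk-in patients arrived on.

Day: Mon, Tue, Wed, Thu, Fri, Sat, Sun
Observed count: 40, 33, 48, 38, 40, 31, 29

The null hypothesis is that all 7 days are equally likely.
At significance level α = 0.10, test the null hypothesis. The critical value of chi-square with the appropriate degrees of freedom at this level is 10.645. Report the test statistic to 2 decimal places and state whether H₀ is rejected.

Under H₀ each category has probability 1/7, so each expected count is 259/7 = 37.
cat         O        E   (O−E)²/E
Mon        40       37      0.243
Tue        33       37      0.432
Wed        48       37      3.270
Thu        38       37      0.027
Fri        40       37      0.243
Sat        31       37      0.973
Sun        29       37      1.730
Sum = 6.92
df = 6. Since 6.92 < 10.645, we do not reject H₀.

6.92; do not reject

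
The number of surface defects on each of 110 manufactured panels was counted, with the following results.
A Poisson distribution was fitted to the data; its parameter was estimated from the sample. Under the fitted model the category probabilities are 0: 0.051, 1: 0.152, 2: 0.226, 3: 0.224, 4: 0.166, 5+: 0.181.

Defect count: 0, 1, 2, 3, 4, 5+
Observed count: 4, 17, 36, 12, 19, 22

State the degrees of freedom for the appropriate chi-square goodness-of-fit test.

4

There are k = 6 categories and 1 parameter estimated from the data, so df = 6 − 1 − 1 = 4.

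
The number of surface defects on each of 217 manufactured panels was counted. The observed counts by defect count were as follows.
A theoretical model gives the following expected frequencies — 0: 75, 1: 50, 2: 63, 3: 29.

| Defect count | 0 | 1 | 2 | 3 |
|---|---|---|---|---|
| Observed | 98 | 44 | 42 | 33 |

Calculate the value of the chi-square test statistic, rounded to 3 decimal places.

15.325

0: (98 − 75)²/75 = 529/75 = 7.0533
1: (44 − 50)²/50 = 36/50 = 0.7200
2: (42 − 63)²/63 = 441/63 = 7.0000
3: (33 − 29)²/29 = 16/29 = 0.5517
Sum = 15.325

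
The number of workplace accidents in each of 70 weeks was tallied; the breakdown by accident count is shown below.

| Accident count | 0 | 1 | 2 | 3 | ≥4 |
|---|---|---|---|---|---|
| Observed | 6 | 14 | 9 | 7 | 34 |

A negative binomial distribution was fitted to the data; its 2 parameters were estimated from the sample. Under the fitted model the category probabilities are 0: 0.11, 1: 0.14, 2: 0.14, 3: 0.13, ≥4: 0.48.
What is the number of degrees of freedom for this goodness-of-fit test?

2

There are k = 5 categories and 2 parameters estimated from the data, so df = 5 − 1 − 2 = 2.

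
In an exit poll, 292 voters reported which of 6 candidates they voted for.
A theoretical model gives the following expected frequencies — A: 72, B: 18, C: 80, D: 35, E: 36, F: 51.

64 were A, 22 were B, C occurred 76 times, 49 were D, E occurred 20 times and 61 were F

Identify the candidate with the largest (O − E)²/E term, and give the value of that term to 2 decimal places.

A: (64 − 72)²/72 = 64/72 = 0.889
B: (22 − 18)²/18 = 16/18 = 0.889
C: (76 − 80)²/80 = 16/80 = 0.200
D: (49 − 35)²/35 = 196/35 = 5.600
E: (20 − 36)²/36 = 256/36 = 7.111
F: (61 − 51)²/51 = 100/51 = 1.961
The largest term is for E: 7.11.

E, 7.11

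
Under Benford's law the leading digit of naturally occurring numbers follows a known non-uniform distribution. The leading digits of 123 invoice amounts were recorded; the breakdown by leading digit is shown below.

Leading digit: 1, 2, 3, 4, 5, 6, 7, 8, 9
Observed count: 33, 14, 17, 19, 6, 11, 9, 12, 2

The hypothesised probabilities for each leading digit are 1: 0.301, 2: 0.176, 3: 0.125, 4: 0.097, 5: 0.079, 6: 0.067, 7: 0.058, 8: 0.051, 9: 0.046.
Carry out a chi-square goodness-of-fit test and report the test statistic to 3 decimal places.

Expected counts E_i = n·p_i: 123×0.301 = 37.023, 123×0.176 = 21.648, 123×0.125 = 15.375, 123×0.097 = 11.931, 123×0.079 = 9.717, 123×0.067 = 8.241, 123×0.058 = 7.134, 123×0.051 = 6.273, 123×0.046 = 5.658.
χ² = (33−37.023)²/37.023 + (14−21.648)²/21.648 + (17−15.375)²/15.375 + (19−11.931)²/11.931 + (6−9.717)²/9.717 + (11−8.241)²/8.241 + (9−7.134)²/7.134 + (12−6.273)²/6.273 + (2−5.658)²/5.658
   = 0.4371 + 2.7020 + 0.1717 + 4.1883 + 1.4218 + 0.9237 + 0.4881 + 5.2285 + 2.3650
Sum = 17.926

17.926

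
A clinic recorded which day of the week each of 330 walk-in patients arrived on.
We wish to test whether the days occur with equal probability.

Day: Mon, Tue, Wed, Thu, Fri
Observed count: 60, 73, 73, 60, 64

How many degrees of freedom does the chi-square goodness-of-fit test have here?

There are k = 5 categories and no parameters were estimated from the data, so df = 5 − 1 = 4.

4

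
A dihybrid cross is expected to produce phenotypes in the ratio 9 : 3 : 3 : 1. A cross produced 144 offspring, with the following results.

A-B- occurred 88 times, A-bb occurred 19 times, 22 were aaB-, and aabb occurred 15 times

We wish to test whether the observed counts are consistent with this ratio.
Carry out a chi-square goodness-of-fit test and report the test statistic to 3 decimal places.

Ratio total = 16. Expected counts: 144×9/16 = 81, 144×3/16 = 27, 144×3/16 = 27, 144×1/16 = 9.
A-B-: (88 − 81)²/81 = 49/81 = 0.6049
A-bb: (19 − 27)²/27 = 64/27 = 2.3704
aaB-: (22 − 27)²/27 = 25/27 = 0.9259
aabb: (15 − 9)²/9 = 36/9 = 4.0000
Sum = 7.901

7.901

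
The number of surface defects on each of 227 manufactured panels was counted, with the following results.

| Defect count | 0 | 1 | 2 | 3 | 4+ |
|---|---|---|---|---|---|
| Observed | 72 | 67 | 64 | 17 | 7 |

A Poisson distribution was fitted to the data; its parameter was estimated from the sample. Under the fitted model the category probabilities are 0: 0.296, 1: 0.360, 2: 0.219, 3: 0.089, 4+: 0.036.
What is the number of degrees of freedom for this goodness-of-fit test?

3

There are k = 5 categories and 1 parameter estimated from the data, so df = 5 − 1 − 1 = 3.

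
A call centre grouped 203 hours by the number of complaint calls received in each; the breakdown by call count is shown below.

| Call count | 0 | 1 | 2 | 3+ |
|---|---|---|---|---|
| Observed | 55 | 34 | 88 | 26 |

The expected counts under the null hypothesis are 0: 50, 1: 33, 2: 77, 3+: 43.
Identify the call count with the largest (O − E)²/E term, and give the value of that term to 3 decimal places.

0: (55 − 50)²/50 = 25/50 = 0.5000
1: (34 − 33)²/33 = 1/33 = 0.0303
2: (88 − 77)²/77 = 121/77 = 1.5714
3+: (26 − 43)²/43 = 289/43 = 6.7209
The largest term is for 3+: 6.721.

3+, 6.721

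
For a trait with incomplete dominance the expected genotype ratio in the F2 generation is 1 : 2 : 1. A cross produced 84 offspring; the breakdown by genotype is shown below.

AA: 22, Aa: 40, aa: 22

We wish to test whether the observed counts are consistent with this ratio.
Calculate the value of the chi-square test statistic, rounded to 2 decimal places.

Ratio total = 4. Expected counts: 84×1/4 = 21, 84×2/4 = 42, 84×1/4 = 21.
χ² = (22−21)²/21 + (40−42)²/42 + (22−21)²/21
   = 0.048 + 0.095 + 0.048
Sum = 0.19

0.19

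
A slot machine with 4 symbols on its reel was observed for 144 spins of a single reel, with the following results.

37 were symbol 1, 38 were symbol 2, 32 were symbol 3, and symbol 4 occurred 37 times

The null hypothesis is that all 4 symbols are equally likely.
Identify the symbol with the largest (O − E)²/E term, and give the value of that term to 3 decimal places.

Expected count for each of the 4 categories: 144/4 = 36.
χ² = (37−36)²/36 + (38−36)²/36 + (32−36)²/36 + (37−36)²/36
   = 0.0278 + 0.1111 + 0.4444 + 0.0278
The largest term is for symbol 3: 0.444.

symbol 3, 0.444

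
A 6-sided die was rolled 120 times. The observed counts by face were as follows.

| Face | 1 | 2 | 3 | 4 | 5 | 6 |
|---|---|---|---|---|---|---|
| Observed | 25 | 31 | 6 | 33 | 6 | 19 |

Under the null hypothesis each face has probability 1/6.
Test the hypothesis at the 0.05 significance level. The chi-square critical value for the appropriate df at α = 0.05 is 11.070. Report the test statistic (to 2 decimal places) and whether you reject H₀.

Under H₀ each category has probability 1/6, so each expected count is 120/6 = 20.
cat         O        E   (O−E)²/E
1          25       20      1.250
2          31       20      6.050
3           6       20      9.800
4          33       20      8.450
5           6       20      9.800
6          19       20      0.050
Sum = 35.40
df = 5. Since 35.40 > 11.070, we reject H₀.

35.40; reject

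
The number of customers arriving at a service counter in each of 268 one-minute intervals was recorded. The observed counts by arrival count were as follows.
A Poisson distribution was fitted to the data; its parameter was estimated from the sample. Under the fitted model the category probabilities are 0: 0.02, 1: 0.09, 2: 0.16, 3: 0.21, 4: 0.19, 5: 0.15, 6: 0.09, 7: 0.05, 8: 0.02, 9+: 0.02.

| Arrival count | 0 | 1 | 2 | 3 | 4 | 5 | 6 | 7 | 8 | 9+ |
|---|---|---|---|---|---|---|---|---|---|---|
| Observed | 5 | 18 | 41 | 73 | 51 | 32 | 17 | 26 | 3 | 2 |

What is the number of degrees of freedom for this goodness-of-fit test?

There are k = 10 categories and 1 parameter estimated from the data, so df = 10 − 1 − 1 = 8.

8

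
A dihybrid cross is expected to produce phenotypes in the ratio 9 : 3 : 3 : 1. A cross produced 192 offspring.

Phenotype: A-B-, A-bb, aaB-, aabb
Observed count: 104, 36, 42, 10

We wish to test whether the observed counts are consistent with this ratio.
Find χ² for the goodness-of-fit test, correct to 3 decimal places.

Ratio total = 16. Expected counts: 192×9/16 = 108, 192×3/16 = 36, 192×3/16 = 36, 192×1/16 = 12.
A-B-: (104 − 108)²/108 = 16/108 = 0.1481
A-bb: (36 − 36)²/36 = 0/36 = 0.0000
aaB-: (42 − 36)²/36 = 36/36 = 1.0000
aabb: (10 − 12)²/12 = 4/12 = 0.3333
Sum = 1.481

1.481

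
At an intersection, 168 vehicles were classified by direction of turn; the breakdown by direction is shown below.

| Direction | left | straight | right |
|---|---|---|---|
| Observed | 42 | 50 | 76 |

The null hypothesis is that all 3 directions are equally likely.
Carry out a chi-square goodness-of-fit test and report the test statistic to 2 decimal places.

11.29

Expected count for each of the 3 categories: 168/3 = 56.
cat           O        E   (O−E)²/E
left         42       56      3.500
straight     50       56      0.643
right        76       56      7.143
Sum = 11.29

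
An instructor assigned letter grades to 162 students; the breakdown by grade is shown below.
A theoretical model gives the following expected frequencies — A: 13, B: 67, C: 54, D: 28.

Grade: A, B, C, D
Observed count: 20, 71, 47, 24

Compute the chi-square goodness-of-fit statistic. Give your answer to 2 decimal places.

χ² = (20−13)²/13 + (71−67)²/67 + (47−54)²/54 + (24−28)²/28
   = 3.769 + 0.239 + 0.907 + 0.571
Sum = 5.49

5.49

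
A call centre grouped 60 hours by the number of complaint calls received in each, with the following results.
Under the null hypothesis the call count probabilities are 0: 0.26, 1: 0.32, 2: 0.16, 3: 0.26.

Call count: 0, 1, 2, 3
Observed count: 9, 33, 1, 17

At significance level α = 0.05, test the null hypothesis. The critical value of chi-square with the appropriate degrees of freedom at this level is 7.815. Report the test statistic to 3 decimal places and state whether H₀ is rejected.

20.541; reject

Expected counts E_i = n·p_i: 60×0.26 = 15.6, 60×0.32 = 19.2, 60×0.16 = 9.6, 60×0.26 = 15.6.
cat         O        E   (O−E)²/E
0           9     15.6     2.7923
1          33     19.2     9.9188
2           1      9.6     7.7042
3          17     15.6     0.1256
Sum = 20.541
df = 3. Since 20.541 > 7.815, we reject H₀.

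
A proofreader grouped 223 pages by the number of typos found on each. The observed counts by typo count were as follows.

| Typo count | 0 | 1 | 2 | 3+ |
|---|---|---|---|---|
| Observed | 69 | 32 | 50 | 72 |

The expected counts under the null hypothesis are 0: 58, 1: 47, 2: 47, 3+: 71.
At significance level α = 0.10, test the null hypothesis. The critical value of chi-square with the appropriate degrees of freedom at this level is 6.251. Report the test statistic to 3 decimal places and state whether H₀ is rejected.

7.079; reject

0: (69 − 58)²/58 = 121/58 = 2.0862
1: (32 − 47)²/47 = 225/47 = 4.7872
2: (50 − 47)²/47 = 9/47 = 0.1915
3+: (72 − 71)²/71 = 1/71 = 0.0141
Sum = 7.079
df = 3. Since 7.079 > 6.251, we reject H₀.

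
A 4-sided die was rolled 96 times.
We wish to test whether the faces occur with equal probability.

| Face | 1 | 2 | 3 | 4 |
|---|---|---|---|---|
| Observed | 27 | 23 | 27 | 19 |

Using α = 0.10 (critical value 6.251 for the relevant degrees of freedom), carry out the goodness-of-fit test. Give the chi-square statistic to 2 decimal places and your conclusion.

Expected count for each of the 4 categories: 96/4 = 24.
1: (27 − 24)²/24 = 9/24 = 0.375
2: (23 − 24)²/24 = 1/24 = 0.042
3: (27 − 24)²/24 = 9/24 = 0.375
4: (19 − 24)²/24 = 25/24 = 1.042
Sum = 1.83
df = 3. Since 1.83 < 6.251, we do not reject H₀.

1.83; do not reject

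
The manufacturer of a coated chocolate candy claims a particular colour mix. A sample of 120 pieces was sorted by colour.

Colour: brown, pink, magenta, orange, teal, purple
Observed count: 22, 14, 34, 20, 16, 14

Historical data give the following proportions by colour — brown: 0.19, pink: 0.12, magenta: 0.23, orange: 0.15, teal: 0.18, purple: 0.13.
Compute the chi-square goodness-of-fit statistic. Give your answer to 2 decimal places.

Expected counts E_i = n·p_i: 120×0.19 = 22.8, 120×0.12 = 14.4, 120×0.23 = 27.6, 120×0.15 = 18, 120×0.18 = 21.6, 120×0.13 = 15.6.
brown: (22 − 22.8)²/22.8 = 0.64/22.8 = 0.028
pink: (14 − 14.4)²/14.4 = 0.16/14.4 = 0.011
magenta: (34 − 27.6)²/27.6 = 40.96/27.6 = 1.484
orange: (20 − 18)²/18 = 4/18 = 0.222
teal: (16 − 21.6)²/21.6 = 31.36/21.6 = 1.452
purple: (14 − 15.6)²/15.6 = 2.56/15.6 = 0.164
Sum = 3.36

3.36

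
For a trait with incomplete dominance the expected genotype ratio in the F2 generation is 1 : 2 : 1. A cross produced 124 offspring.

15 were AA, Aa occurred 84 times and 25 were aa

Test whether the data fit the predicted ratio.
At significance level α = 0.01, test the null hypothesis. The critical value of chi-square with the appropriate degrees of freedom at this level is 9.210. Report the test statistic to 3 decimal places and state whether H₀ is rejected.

17.226; reject

Ratio total = 4. Expected counts: 124×1/4 = 31, 124×2/4 = 62, 124×1/4 = 31.
AA: (15 − 31)²/31 = 256/31 = 8.2581
Aa: (84 − 62)²/62 = 484/62 = 7.8065
aa: (25 − 31)²/31 = 36/31 = 1.1613
Sum = 17.226
df = 2. Since 17.226 > 9.210, we reject H₀.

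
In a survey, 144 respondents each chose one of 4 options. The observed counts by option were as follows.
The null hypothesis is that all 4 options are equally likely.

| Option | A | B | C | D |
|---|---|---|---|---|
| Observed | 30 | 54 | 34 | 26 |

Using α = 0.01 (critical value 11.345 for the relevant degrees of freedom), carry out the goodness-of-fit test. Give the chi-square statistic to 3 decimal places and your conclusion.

Under H₀ each category has probability 1/4, so each expected count is 144/4 = 36.
A: (30 − 36)²/36 = 36/36 = 1.0000
B: (54 − 36)²/36 = 324/36 = 9.0000
C: (34 − 36)²/36 = 4/36 = 0.1111
D: (26 − 36)²/36 = 100/36 = 2.7778
Sum = 12.889
df = 3. Since 12.889 > 11.345, we reject H₀.

12.889; reject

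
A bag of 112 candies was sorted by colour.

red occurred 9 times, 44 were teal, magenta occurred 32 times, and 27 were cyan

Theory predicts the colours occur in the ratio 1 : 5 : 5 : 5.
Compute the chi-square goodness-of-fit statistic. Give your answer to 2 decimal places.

Ratio total = 16. Expected counts: 112×1/16 = 7, 112×5/16 = 35, 112×5/16 = 35, 112×5/16 = 35.
red: (9 − 7)²/7 = 4/7 = 0.571
teal: (44 − 35)²/35 = 81/35 = 2.314
magenta: (32 − 35)²/35 = 9/35 = 0.257
cyan: (27 − 35)²/35 = 64/35 = 1.829
Sum = 4.97

4.97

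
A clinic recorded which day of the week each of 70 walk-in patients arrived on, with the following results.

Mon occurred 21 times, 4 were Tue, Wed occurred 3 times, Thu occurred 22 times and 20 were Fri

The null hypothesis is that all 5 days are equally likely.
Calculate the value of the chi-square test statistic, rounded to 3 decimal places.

26.429

Under H₀ each category has probability 1/5, so each expected count is 70/5 = 14.
χ² = (21−14)²/14 + (4−14)²/14 + (3−14)²/14 + (22−14)²/14 + (20−14)²/14
   = 3.5000 + 7.1429 + 8.6429 + 4.5714 + 2.5714
Sum = 26.429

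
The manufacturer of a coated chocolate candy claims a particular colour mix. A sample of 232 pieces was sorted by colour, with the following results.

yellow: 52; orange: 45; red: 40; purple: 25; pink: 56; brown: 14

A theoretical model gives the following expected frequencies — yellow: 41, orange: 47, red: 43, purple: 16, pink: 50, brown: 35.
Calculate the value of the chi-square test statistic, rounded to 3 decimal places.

cat         O        E   (O−E)²/E
yellow     52       41     2.9512
orange     45       47     0.0851
red        40       43     0.2093
purple     25       16     5.0625
pink       56       50     0.7200
brown      14       35    12.6000
Sum = 21.628

21.628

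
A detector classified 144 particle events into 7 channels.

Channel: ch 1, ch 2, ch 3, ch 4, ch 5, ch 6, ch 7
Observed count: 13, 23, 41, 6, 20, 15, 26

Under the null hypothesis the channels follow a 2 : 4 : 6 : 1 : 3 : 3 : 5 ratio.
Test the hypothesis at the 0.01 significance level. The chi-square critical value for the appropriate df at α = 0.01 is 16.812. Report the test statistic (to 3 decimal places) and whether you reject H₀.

2.075; do not reject

Ratio total = 24. Expected counts: 144×2/24 = 12, 144×4/24 = 24, 144×6/24 = 36, 144×1/24 = 6, 144×3/24 = 18, 144×3/24 = 18, 144×5/24 = 30.
ch 1: (13 − 12)²/12 = 1/12 = 0.0833
ch 2: (23 − 24)²/24 = 1/24 = 0.0417
ch 3: (41 − 36)²/36 = 25/36 = 0.6944
ch 4: (6 − 6)²/6 = 0/6 = 0.0000
ch 5: (20 − 18)²/18 = 4/18 = 0.2222
ch 6: (15 − 18)²/18 = 9/18 = 0.5000
ch 7: (26 − 30)²/30 = 16/30 = 0.5333
Sum = 2.075
df = 6. Since 2.075 < 16.812, we do not reject H₀.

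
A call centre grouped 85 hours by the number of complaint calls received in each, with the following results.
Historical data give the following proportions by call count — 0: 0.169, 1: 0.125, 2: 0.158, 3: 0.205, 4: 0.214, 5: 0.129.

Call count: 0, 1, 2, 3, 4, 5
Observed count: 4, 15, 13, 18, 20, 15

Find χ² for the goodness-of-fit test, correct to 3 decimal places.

10.978

Expected counts E_i = n·p_i: 85×0.169 = 14.365, 85×0.125 = 10.625, 85×0.158 = 13.43, 85×0.205 = 17.425, 85×0.214 = 18.19, 85×0.129 = 10.965.
0: (4 − 14.365)²/14.365 = 107.433225/14.365 = 7.4788
1: (15 − 10.625)²/10.625 = 19.140625/10.625 = 1.8015
2: (13 − 13.43)²/13.43 = 0.1849/13.43 = 0.0138
3: (18 − 17.425)²/17.425 = 0.330625/17.425 = 0.0190
4: (20 − 18.19)²/18.19 = 3.2761/18.19 = 0.1801
5: (15 − 10.965)²/10.965 = 16.281225/10.965 = 1.4848
Sum = 10.978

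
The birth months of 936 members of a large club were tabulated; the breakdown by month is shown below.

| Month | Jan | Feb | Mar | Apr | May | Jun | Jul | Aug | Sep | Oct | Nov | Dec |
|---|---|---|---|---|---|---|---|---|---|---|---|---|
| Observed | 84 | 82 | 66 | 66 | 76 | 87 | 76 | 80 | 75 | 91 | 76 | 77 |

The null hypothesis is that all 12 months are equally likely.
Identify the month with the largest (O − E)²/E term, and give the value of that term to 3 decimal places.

Oct, 2.167

Under H₀ each category has probability 1/12, so each expected count is 936/12 = 78.
Jan: (84 − 78)²/78 = 36/78 = 0.4615
Feb: (82 − 78)²/78 = 16/78 = 0.2051
Mar: (66 − 78)²/78 = 144/78 = 1.8462
Apr: (66 − 78)²/78 = 144/78 = 1.8462
May: (76 − 78)²/78 = 4/78 = 0.0513
Jun: (87 − 78)²/78 = 81/78 = 1.0385
Jul: (76 − 78)²/78 = 4/78 = 0.0513
Aug: (80 − 78)²/78 = 4/78 = 0.0513
Sep: (75 − 78)²/78 = 9/78 = 0.1154
Oct: (91 − 78)²/78 = 169/78 = 2.1667
Nov: (76 − 78)²/78 = 4/78 = 0.0513
Dec: (77 − 78)²/78 = 1/78 = 0.0128
The largest term is for Oct: 2.167.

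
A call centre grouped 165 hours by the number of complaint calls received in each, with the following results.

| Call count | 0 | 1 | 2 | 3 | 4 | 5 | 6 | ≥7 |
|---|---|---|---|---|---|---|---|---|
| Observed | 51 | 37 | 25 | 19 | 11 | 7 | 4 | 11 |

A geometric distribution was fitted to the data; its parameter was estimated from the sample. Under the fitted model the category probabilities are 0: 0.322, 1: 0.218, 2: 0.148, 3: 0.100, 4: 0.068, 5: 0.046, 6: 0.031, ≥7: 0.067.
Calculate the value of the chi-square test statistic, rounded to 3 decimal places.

Expected counts E_i = n·p_i: 165×0.322 = 53.13, 165×0.218 = 35.97, 165×0.148 = 24.42, 165×0.100 = 16.5, 165×0.068 = 11.22, 165×0.046 = 7.59, 165×0.031 = 5.115, 165×0.067 = 11.055.
χ² = (51−53.13)²/53.13 + (37−35.97)²/35.97 + (25−24.42)²/24.42 + (19−16.5)²/16.5 + (11−11.22)²/11.22 + (7−7.59)²/7.59 + (4−5.115)²/5.115 + (11−11.055)²/11.055
   = 0.0854 + 0.0295 + 0.0138 + 0.3788 + 0.0043 + 0.0459 + 0.2431 + 0.0003
Sum = 0.801

0.801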